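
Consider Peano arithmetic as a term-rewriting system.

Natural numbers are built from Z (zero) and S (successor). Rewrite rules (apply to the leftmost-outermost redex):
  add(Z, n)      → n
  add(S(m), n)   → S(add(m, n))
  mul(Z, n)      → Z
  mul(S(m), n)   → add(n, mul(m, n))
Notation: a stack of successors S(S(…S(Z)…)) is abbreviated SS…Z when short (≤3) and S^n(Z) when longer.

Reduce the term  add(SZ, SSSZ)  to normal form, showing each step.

  start: add(SZ, SSSZ)
  →1  S(add(Z, SSSZ))
  →2  S^4(Z)

Answer: normal form = S^4(Z)  (in 2 steps)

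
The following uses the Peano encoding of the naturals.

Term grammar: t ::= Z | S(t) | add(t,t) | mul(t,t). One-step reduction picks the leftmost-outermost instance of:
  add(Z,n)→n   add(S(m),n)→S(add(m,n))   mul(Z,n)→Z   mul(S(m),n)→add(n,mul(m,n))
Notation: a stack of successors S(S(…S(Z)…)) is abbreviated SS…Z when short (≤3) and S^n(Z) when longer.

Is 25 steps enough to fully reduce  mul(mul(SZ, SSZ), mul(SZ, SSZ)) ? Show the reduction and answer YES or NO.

  start: mul(mul(SZ, SSZ), mul(SZ, SSZ))
  step 1: mul(add(SSZ, mul(Z, SSZ)), mul(SZ, SSZ))
  step 2: mul(S(add(SZ, mul(Z, SSZ))), mul(SZ, SSZ))
  step 3: add(mul(SZ, SSZ), mul(add(SZ, mul(Z, SSZ)), mul(SZ, SSZ)))
  step 4: add(add(SSZ, mul(Z, SSZ)), mul(add(SZ, mul(Z, SSZ)), mul(SZ, SSZ)))
  step 5: add(S(add(SZ, mul(Z, SSZ))), mul(add(SZ, mul(Z, SSZ)), mul(SZ, SSZ)))
  step 6: S(add(add(SZ, mul(Z, SSZ)), mul(add(SZ, mul(Z, SSZ)), mul(SZ, SSZ))))
  step 7: S(add(S(add(Z, mul(Z, SSZ))), mul(add(SZ, mul(Z, SSZ)), mul(SZ, SSZ))))
  step 8: S(S(add(add(Z, mul(Z, SSZ)), mul(add(SZ, mul(Z, SSZ)), mul(SZ, SSZ)))))
  step 9: S(S(add(mul(Z, SSZ), mul(add(SZ, mul(Z, SSZ)), mul(SZ, SSZ)))))
  step 10: S(S(add(Z, mul(add(SZ, mul(Z, SSZ)), mul(SZ, SSZ)))))
  step 11: S(S(mul(add(SZ, mul(Z, SSZ)), mul(SZ, SSZ))))
  step 12: S(S(mul(S(add(Z, mul(Z, SSZ))), mul(SZ, SSZ))))
  step 13: S(S(add(mul(SZ, SSZ), mul(add(Z, mul(Z, SSZ)), mul(SZ, SSZ)))))
  step 14: S(S(add(add(SSZ, mul(Z, SSZ)), mul(add(Z, mul(Z, SSZ)), mul(SZ, SSZ)))))
  step 15: S(S(add(S(add(SZ, mul(Z, SSZ))), mul(add(Z, mul(Z, SSZ)), mul(SZ, SSZ)))))
  step 16: S(S(S(add(add(SZ, mul(Z, SSZ)), mul(add(Z, mul(Z, SSZ)), mul(SZ, SSZ))))))
  step 17: S(S(S(add(S(add(Z, mul(Z, SSZ))), mul(add(Z, mul(Z, SSZ)), mul(SZ, SSZ))))))
  step 18: S(S(S(S(add(add(Z, mul(Z, SSZ)), mul(add(Z, mul(Z, SSZ)), mul(SZ, SSZ)))))))
  step 19: S(S(S(S(add(mul(Z, SSZ), mul(add(Z, mul(Z, SSZ)), mul(SZ, SSZ)))))))
  step 20: S(S(S(S(add(Z, mul(add(Z, mul(Z, SSZ)), mul(SZ, SSZ)))))))
  step 21: S(S(S(S(mul(add(Z, mul(Z, SSZ)), mul(SZ, SSZ))))))
  step 22: S(S(S(S(mul(mul(Z, SSZ), mul(SZ, SSZ))))))
  step 23: S(S(S(S(mul(Z, mul(SZ, SSZ))))))
  step 24: S^4(Z)

Answer: YES — reaches normal form S^4(Z) in 24 ≤ 25 steps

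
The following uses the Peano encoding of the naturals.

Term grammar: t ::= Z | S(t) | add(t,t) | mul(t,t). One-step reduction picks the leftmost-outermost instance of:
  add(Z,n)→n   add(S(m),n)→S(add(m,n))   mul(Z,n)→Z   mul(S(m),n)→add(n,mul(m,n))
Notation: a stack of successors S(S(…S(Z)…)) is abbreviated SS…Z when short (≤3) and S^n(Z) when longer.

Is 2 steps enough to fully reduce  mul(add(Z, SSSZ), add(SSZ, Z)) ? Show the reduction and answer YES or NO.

  start: mul(add(Z, SSSZ), add(SSZ, Z))
  step 1: mul(SSSZ, add(SSZ, Z))
  step 2: add(add(SSZ, Z), mul(SSZ, add(SSZ, Z)))

Answer: NO — after 2 steps the term is add(add(SSZ, Z), mul(SSZ, add(SSZ, Z))), not yet normal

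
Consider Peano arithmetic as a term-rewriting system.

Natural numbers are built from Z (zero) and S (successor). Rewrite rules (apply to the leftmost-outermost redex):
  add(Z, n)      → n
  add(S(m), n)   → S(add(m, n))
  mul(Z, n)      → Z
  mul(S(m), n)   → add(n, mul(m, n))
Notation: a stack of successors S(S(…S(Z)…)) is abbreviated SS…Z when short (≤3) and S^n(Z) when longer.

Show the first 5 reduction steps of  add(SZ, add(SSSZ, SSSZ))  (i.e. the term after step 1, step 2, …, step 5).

  start: add(SZ, add(SSSZ, SSSZ))
  [1] S(add(Z, add(SSSZ, SSSZ)))
  [2] S(add(SSSZ, SSSZ))
  [3] S(S(add(SSZ, SSSZ)))
  [4] S(S(S(add(SZ, SSSZ))))
  [5] S(S(S(S(add(Z, SSSZ)))))

Answer: after 5 steps: S(S(S(S(add(Z, SSSZ)))))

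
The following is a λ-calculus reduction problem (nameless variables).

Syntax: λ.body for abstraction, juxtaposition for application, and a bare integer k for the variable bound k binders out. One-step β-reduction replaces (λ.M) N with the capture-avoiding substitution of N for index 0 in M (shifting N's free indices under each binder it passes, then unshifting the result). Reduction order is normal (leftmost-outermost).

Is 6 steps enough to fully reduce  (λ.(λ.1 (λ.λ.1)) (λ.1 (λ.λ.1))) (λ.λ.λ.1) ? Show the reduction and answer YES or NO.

Answer: YES — reaches normal form λ.λ.1 in 3 ≤ 6 steps

Derivation:
  start: (λ.(λ.1 (λ.λ.1)) (λ.1 (λ.λ.1))) (λ.λ.λ.1)
  [1] (λ.(λ.λ.λ.1) (λ.λ.1)) (λ.(λ.λ.λ.1) (λ.λ.1))
  [2] (λ.λ.λ.1) (λ.λ.1)
  [3] λ.λ.1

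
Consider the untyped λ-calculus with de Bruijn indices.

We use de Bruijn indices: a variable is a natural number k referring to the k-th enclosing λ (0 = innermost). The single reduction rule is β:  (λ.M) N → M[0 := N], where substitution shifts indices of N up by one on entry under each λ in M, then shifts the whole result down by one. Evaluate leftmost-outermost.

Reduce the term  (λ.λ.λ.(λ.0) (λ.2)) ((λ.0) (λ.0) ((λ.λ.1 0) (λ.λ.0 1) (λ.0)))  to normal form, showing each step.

  start: (λ.λ.λ.(λ.0) (λ.2)) ((λ.0) (λ.0) ((λ.λ.1 0) (λ.λ.0 1) (λ.0)))
  step 1: λ.λ.(λ.0) (λ.2)
  step 2: λ.λ.λ.2

Answer: normal form = λ.λ.λ.2  (in 2 steps)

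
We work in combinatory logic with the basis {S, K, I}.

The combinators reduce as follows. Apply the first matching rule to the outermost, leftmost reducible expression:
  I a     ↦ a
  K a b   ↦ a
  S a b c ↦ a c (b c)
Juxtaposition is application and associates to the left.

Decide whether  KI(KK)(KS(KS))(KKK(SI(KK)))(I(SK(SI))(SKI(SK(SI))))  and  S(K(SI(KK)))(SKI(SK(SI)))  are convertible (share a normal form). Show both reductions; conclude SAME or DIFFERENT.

Answer: SAME — A ⇓ S(K(SI(KK)))(SK(SI)), B ⇓ S(K(SI(KK)))(SK(SI))

Working:
Term A:
  start: KI(KK)(KS(KS))(KKK(SI(KK)))(I(SK(SI))(SKI(SK(SI))))
  step 1: I(KS(KS))(KKK(SI(KK)))(I(SK(SI))(SKI(SK(SI))))
  step 2: KS(KS)(KKK(SI(KK)))(I(SK(SI))(SKI(SK(SI))))
  step 3: S(KKK(SI(KK)))(I(SK(SI))(SKI(SK(SI))))
  step 4: S(K(SI(KK)))(I(SK(SI))(SKI(SK(SI))))
  step 5: S(K(SI(KK)))(SK(SI)(SKI(SK(SI))))
  step 6: S(K(SI(KK)))(K(SKI(SK(SI)))(SI(SKI(SK(SI)))))
  step 7: S(K(SI(KK)))(SKI(SK(SI)))
  step 8: S(K(SI(KK)))(K(SK(SI))(I(SK(SI))))
  step 9: S(K(SI(KK)))(SK(SI))

Term B:
  start: S(K(SI(KK)))(SKI(SK(SI)))
  step 1: S(K(SI(KK)))(K(SK(SI))(I(SK(SI))))
  step 2: S(K(SI(KK)))(SK(SI))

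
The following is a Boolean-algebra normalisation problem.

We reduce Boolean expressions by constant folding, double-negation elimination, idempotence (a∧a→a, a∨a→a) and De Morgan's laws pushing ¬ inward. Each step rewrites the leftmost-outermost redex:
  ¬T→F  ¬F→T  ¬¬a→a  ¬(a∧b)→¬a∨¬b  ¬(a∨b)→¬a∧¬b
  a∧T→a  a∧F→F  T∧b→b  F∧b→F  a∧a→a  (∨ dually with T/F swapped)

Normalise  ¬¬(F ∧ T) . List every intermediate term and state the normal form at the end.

  start: ¬¬(F ∧ T)
  step 1: F ∧ T
  step 2: F

Answer: normal form = F  (in 2 steps)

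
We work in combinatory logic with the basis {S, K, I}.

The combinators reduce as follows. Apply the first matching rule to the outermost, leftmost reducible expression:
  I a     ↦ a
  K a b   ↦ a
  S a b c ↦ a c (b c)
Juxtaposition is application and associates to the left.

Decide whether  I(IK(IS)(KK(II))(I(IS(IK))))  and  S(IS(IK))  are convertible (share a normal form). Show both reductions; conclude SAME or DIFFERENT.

Answer: SAME — A ⇓ S(SK), B ⇓ S(SK)

Derivation:
Term A:
  start: I(IK(IS)(KK(II))(I(IS(IK))))
  step 1: IK(IS)(KK(II))(I(IS(IK)))
  step 2: K(IS)(KK(II))(I(IS(IK)))
  step 3: IS(I(IS(IK)))
  step 4: S(I(IS(IK)))
  step 5: S(IS(IK))
  step 6: S(S(IK))
  step 7: S(SK)

Term B:
  start: S(IS(IK))
  step 1: S(S(IK))
  step 2: S(SK)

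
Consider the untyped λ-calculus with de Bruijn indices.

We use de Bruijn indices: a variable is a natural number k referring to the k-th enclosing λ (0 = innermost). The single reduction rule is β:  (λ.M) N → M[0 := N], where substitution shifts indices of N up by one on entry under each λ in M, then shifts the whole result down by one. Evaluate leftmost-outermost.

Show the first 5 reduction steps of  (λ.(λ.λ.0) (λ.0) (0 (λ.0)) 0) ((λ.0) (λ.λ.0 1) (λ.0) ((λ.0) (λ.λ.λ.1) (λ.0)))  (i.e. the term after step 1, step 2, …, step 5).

Answer: after 5 steps: (λ.0 (λ.0)) ((λ.0) (λ.λ.λ.1) (λ.0)) (λ.0) ((λ.0) (λ.λ.0 1) (λ.0) ((λ.0) (λ.λ.λ.1) (λ.0)))

Working:
  start: (λ.(λ.λ.0) (λ.0) (0 (λ.0)) 0) ((λ.0) (λ.λ.0 1) (λ.0) ((λ.0) (λ.λ.λ.1) (λ.0)))
  [1] (λ.λ.0) (λ.0) ((λ.0) (λ.λ.0 1) (λ.0) ((λ.0) (λ.λ.λ.1) (λ.0)) (λ.0)) ((λ.0) (λ.λ.0 1) (λ.0) ((λ.0) (λ.λ.λ.1) (λ.0)))
  [2] (λ.0) ((λ.0) (λ.λ.0 1) (λ.0) ((λ.0) (λ.λ.λ.1) (λ.0)) (λ.0)) ((λ.0) (λ.λ.0 1) (λ.0) ((λ.0) (λ.λ.λ.1) (λ.0)))
  [3] (λ.0) (λ.λ.0 1) (λ.0) ((λ.0) (λ.λ.λ.1) (λ.0)) (λ.0) ((λ.0) (λ.λ.0 1) (λ.0) ((λ.0) (λ.λ.λ.1) (λ.0)))
  [4] (λ.λ.0 1) (λ.0) ((λ.0) (λ.λ.λ.1) (λ.0)) (λ.0) ((λ.0) (λ.λ.0 1) (λ.0) ((λ.0) (λ.λ.λ.1) (λ.0)))
  [5] (λ.0 (λ.0)) ((λ.0) (λ.λ.λ.1) (λ.0)) (λ.0) ((λ.0) (λ.λ.0 1) (λ.0) ((λ.0) (λ.λ.λ.1) (λ.0)))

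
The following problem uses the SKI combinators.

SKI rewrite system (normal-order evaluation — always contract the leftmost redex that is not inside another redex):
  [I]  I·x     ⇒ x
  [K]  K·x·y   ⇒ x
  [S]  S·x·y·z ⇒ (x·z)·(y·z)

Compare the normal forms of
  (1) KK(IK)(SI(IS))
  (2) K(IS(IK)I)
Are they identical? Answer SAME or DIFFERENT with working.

Term A:
  start: KK(IK)(SI(IS))
  →1  K(SI(IS))
  →2  K(SIS)

Term B:
  start: K(IS(IK)I)
  →1  K(S(IK)I)
  →2  K(SKI)

Answer: DIFFERENT — A ⇓ K(SIS), B ⇓ K(SKI)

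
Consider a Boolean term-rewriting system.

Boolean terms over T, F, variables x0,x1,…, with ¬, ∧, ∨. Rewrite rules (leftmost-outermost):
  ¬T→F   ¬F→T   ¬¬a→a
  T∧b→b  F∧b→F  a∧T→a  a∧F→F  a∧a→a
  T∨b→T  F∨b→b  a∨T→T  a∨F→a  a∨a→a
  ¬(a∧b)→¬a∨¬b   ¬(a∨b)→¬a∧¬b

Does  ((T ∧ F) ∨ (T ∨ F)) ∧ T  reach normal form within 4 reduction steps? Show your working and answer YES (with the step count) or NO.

Answer: YES — reaches normal form T in 4 ≤ 4 steps

Working:
  start: ((T ∧ F) ∨ (T ∨ F)) ∧ T
  step 1: (T ∧ F) ∨ (T ∨ F)
  step 2: F ∨ (T ∨ F)
  step 3: T ∨ F
  step 4: T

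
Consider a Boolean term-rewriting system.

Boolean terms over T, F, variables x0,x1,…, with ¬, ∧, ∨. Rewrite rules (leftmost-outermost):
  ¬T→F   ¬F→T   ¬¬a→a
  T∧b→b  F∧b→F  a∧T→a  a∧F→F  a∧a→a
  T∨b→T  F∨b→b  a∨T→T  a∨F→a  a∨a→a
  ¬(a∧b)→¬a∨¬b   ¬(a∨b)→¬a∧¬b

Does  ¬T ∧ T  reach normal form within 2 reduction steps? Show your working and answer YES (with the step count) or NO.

Answer: YES — reaches normal form F in 2 ≤ 2 steps

Reduction:
  start: ¬T ∧ T
  [1] ¬T
  [2] F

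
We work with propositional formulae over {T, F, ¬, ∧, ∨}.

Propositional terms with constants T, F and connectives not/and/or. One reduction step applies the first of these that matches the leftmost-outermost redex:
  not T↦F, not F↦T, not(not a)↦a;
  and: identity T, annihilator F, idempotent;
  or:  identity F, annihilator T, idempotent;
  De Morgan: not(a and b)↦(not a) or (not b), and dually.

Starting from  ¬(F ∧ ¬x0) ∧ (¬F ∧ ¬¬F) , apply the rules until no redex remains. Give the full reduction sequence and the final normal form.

  start: ¬(F ∧ ¬x0) ∧ (¬F ∧ ¬¬F)
  →1  (¬F ∨ ¬¬x0) ∧ (¬F ∧ ¬¬F)
  →2  (T ∨ ¬¬x0) ∧ (¬F ∧ ¬¬F)
  →3  T ∧ (¬F ∧ ¬¬F)
  →4  ¬F ∧ ¬¬F
  →5  T ∧ ¬¬F
  →6  ¬¬F
  →7  F

Answer: normal form = F  (in 7 steps)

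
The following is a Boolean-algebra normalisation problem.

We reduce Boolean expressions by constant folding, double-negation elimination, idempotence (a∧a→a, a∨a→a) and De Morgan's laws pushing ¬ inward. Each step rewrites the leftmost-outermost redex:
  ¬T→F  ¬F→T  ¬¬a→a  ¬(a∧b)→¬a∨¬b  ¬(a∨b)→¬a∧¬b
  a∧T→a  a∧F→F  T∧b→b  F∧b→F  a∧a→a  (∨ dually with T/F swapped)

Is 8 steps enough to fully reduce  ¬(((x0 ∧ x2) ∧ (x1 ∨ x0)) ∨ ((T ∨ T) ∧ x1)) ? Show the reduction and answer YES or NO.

  start: ¬(((x0 ∧ x2) ∧ (x1 ∨ x0)) ∨ ((T ∨ T) ∧ x1))
  [1] ¬((x0 ∧ x2) ∧ (x1 ∨ x0)) ∧ ¬((T ∨ T) ∧ x1)
  [2] (¬(x0 ∧ x2) ∨ ¬(x1 ∨ x0)) ∧ ¬((T ∨ T) ∧ x1)
  [3] ((¬x0 ∨ ¬x2) ∨ ¬(x1 ∨ x0)) ∧ ¬((T ∨ T) ∧ x1)
  [4] ((¬x0 ∨ ¬x2) ∨ (¬x1 ∧ ¬x0)) ∧ ¬((T ∨ T) ∧ x1)
  [5] ((¬x0 ∨ ¬x2) ∨ (¬x1 ∧ ¬x0)) ∧ (¬(T ∨ T) ∨ ¬x1)
  [6] ((¬x0 ∨ ¬x2) ∨ (¬x1 ∧ ¬x0)) ∧ ((¬T ∧ ¬T) ∨ ¬x1)
  [7] ((¬x0 ∨ ¬x2) ∨ (¬x1 ∧ ¬x0)) ∧ (¬T ∨ ¬x1)
  [8] ((¬x0 ∨ ¬x2) ∨ (¬x1 ∧ ¬x0)) ∧ (F ∨ ¬x1)

Answer: NO — after 8 steps the term is ((¬x0 ∨ ¬x2) ∨ (¬x1 ∧ ¬x0)) ∧ (F ∨ ¬x1), not yet normal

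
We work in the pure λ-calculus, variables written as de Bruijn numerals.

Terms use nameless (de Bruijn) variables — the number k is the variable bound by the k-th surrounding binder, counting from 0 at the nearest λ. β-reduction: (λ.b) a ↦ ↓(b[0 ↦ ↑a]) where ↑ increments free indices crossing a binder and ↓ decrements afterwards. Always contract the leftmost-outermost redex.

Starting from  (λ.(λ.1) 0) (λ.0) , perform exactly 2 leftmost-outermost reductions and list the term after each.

Answer: after 2 steps: λ.0

Reduction:
  start: (λ.(λ.1) 0) (λ.0)
  →1  (λ.λ.0) (λ.0)
  →2  λ.0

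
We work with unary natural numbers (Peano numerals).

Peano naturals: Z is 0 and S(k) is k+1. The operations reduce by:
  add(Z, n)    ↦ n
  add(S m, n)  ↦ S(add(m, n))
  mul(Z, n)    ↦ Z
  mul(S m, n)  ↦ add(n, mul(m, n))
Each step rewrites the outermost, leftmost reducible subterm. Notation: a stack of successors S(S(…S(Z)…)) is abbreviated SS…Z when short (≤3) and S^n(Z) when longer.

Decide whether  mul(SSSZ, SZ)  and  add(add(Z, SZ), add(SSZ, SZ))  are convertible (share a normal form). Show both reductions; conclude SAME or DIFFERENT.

Answer: DIFFERENT — A ⇓ SSSZ, B ⇓ S^4(Z)

Working:
Term A:
  start: mul(SSSZ, SZ)
  step 1: add(SZ, mul(SSZ, SZ))
  step 2: S(add(Z, mul(SSZ, SZ)))
  step 3: S(mul(SSZ, SZ))
  step 4: S(add(SZ, mul(SZ, SZ)))
  step 5: S(S(add(Z, mul(SZ, SZ))))
  step 6: S(S(mul(SZ, SZ)))
  step 7: S(S(add(SZ, mul(Z, SZ))))
  step 8: S(S(S(add(Z, mul(Z, SZ)))))
  step 9: S(S(S(mul(Z, SZ))))
  step 10: SSSZ

Term B:
  start: add(add(Z, SZ), add(SSZ, SZ))
  step 1: add(SZ, add(SSZ, SZ))
  step 2: S(add(Z, add(SSZ, SZ)))
  step 3: S(add(SSZ, SZ))
  step 4: S(S(add(SZ, SZ)))
  step 5: S(S(S(add(Z, SZ))))
  step 6: S^4(Z)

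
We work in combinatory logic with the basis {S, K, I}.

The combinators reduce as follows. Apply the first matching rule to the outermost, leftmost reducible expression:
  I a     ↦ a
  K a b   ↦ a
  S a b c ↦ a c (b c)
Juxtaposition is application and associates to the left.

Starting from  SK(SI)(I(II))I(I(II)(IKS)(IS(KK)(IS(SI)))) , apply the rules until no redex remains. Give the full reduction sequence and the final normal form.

  start: SK(SI)(I(II))I(I(II)(IKS)(IS(KK)(IS(SI))))
  →1  K(I(II))(SI(I(II)))I(I(II)(IKS)(IS(KK)(IS(SI))))
  →2  I(II)I(I(II)(IKS)(IS(KK)(IS(SI))))
  →3  III(I(II)(IKS)(IS(KK)(IS(SI))))
  →4  II(I(II)(IKS)(IS(KK)(IS(SI))))
  →5  I(I(II)(IKS)(IS(KK)(IS(SI))))
  →6  I(II)(IKS)(IS(KK)(IS(SI)))
  →7  II(IKS)(IS(KK)(IS(SI)))
  →8  I(IKS)(IS(KK)(IS(SI)))
  →9  IKS(IS(KK)(IS(SI)))
  →10  KS(IS(KK)(IS(SI)))
  →11  S

Answer: normal form = S  (in 11 steps)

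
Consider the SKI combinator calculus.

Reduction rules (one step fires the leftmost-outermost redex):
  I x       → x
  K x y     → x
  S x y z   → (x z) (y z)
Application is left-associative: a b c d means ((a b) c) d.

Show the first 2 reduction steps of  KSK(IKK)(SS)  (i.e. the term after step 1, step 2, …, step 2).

  start: KSK(IKK)(SS)
  [1] S(IKK)(SS)
  [2] S(KK)(SS)

Answer: after 2 steps: S(KK)(SS)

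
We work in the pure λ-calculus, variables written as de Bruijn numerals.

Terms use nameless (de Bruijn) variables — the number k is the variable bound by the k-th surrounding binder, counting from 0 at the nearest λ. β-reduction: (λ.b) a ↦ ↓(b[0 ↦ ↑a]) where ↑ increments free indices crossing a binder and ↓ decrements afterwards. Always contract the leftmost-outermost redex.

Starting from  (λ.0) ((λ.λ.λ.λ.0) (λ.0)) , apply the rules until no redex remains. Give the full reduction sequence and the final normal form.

Answer: normal form = λ.λ.λ.0  (in 2 steps)

Derivation:
  start: (λ.0) ((λ.λ.λ.λ.0) (λ.0))
  →1  (λ.λ.λ.λ.0) (λ.0)
  →2  λ.λ.λ.0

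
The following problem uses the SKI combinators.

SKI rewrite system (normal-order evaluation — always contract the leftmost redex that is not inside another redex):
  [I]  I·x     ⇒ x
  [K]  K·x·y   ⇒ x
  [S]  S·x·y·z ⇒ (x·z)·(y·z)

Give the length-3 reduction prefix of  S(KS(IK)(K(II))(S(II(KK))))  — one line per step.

  start: S(KS(IK)(K(II))(S(II(KK))))
  [1] S(S(K(II))(S(II(KK))))
  [2] S(S(KI)(S(II(KK))))
  [3] S(S(KI)(S(I(KK))))

Answer: after 3 steps: S(S(KI)(S(I(KK))))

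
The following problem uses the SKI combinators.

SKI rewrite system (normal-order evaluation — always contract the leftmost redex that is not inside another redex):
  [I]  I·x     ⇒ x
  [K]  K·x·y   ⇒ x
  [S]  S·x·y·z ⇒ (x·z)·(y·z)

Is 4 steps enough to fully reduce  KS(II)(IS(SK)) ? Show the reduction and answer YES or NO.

Answer: YES — reaches normal form S(S(SK)) in 2 ≤ 4 steps

Derivation:
  start: KS(II)(IS(SK))
  [1] S(IS(SK))
  [2] S(S(SK))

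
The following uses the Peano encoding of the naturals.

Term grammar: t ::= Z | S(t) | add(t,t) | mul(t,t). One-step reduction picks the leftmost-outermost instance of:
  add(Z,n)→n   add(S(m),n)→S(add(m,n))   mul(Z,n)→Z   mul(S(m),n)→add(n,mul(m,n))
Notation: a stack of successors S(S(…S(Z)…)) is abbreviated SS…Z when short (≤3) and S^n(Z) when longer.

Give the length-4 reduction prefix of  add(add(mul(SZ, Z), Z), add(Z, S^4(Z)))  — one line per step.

  start: add(add(mul(SZ, Z), Z), add(Z, S^4(Z)))
  [1] add(add(add(Z, mul(Z, Z)), Z), add(Z, S^4(Z)))
  [2] add(add(mul(Z, Z), Z), add(Z, S^4(Z)))
  [3] add(add(Z, Z), add(Z, S^4(Z)))
  [4] add(Z, add(Z, S^4(Z)))

Answer: after 4 steps: add(Z, add(Z, S^4(Z)))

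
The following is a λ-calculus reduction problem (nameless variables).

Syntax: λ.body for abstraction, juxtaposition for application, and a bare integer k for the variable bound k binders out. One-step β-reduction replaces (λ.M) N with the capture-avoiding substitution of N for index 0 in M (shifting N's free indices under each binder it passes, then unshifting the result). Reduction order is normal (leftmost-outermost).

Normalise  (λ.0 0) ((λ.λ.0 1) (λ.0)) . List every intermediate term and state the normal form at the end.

Answer: normal form = λ.0  (in 6 steps)

Derivation:
  start: (λ.0 0) ((λ.λ.0 1) (λ.0))
  step 1: (λ.λ.0 1) (λ.0) ((λ.λ.0 1) (λ.0))
  step 2: (λ.0 (λ.0)) ((λ.λ.0 1) (λ.0))
  step 3: (λ.λ.0 1) (λ.0) (λ.0)
  step 4: (λ.0 (λ.0)) (λ.0)
  step 5: (λ.0) (λ.0)
  step 6: λ.0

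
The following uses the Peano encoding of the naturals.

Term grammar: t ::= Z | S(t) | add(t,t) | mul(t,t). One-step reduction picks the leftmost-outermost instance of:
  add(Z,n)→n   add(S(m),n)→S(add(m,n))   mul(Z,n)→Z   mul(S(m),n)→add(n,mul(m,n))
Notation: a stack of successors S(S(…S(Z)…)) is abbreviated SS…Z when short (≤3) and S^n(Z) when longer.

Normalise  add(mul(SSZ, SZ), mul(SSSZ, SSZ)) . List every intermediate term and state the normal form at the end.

Answer: normal form = S^8(Z)  (in 23 steps)

Working:
  start: add(mul(SSZ, SZ), mul(SSSZ, SSZ))
  →1  add(add(SZ, mul(SZ, SZ)), mul(SSSZ, SSZ))
  →2  add(S(add(Z, mul(SZ, SZ))), mul(SSSZ, SSZ))
  →3  S(add(add(Z, mul(SZ, SZ)), mul(SSSZ, SSZ)))
  →4  S(add(mul(SZ, SZ), mul(SSSZ, SSZ)))
  →5  S(add(add(SZ, mul(Z, SZ)), mul(SSSZ, SSZ)))
  →6  S(add(S(add(Z, mul(Z, SZ))), mul(SSSZ, SSZ)))
  →7  S(S(add(add(Z, mul(Z, SZ)), mul(SSSZ, SSZ))))
  →8  S(S(add(mul(Z, SZ), mul(SSSZ, SSZ))))
  →9  S(S(add(Z, mul(SSSZ, SSZ))))
  →10  S(S(mul(SSSZ, SSZ)))
  →11  S(S(add(SSZ, mul(SSZ, SSZ))))
  →12  S(S(S(add(SZ, mul(SSZ, SSZ)))))
  →13  S(S(S(S(add(Z, mul(SSZ, SSZ))))))
  →14  S(S(S(S(mul(SSZ, SSZ)))))
  →15  S(S(S(S(add(SSZ, mul(SZ, SSZ))))))
  →16  S(S(S(S(S(add(SZ, mul(SZ, SSZ)))))))
  →17  S(S(S(S(S(S(add(Z, mul(SZ, SSZ))))))))
  →18  S(S(S(S(S(S(mul(SZ, SSZ)))))))
  →19  S(S(S(S(S(S(add(SSZ, mul(Z, SSZ))))))))
  →20  S(S(S(S(S(S(S(add(SZ, mul(Z, SSZ)))))))))
  →21  S(S(S(S(S(S(S(S(add(Z, mul(Z, SSZ))))))))))
  →22  S(S(S(S(S(S(S(S(mul(Z, SSZ)))))))))
  →23  S^8(Z)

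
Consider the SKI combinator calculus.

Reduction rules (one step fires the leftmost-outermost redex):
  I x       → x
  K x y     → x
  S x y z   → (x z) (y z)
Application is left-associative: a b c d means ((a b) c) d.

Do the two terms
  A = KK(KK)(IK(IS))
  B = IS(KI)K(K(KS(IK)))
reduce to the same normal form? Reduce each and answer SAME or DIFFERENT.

Answer: SAME — A ⇓ K(KS), B ⇓ K(KS)

Derivation:
Term A:
  start: KK(KK)(IK(IS))
  →1  K(IK(IS))
  →2  K(K(IS))
  →3  K(KS)

Term B:
  start: IS(KI)K(K(KS(IK)))
  →1  S(KI)K(K(KS(IK)))
  →2  KI(K(KS(IK)))(K(K(KS(IK))))
  →3  I(K(K(KS(IK))))
  →4  K(K(KS(IK)))
  →5  K(KS)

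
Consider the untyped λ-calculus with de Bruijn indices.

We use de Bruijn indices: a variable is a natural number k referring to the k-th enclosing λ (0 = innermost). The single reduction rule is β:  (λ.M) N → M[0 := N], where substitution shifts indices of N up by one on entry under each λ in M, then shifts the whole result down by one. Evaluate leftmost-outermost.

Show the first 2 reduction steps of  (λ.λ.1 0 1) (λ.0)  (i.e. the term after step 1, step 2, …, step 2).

Answer: after 2 steps: λ.0 (λ.0)

Reduction:
  start: (λ.λ.1 0 1) (λ.0)
  →1  λ.(λ.0) 0 (λ.0)
  →2  λ.0 (λ.0)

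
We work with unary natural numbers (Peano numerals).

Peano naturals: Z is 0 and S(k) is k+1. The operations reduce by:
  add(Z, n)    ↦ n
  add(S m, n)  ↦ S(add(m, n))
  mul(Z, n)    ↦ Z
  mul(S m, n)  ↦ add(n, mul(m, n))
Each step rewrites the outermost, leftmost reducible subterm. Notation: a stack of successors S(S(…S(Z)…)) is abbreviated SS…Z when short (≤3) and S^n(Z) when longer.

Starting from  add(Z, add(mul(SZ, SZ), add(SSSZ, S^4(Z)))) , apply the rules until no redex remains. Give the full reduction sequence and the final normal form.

  start: add(Z, add(mul(SZ, SZ), add(SSSZ, S^4(Z))))
  →1  add(mul(SZ, SZ), add(SSSZ, S^4(Z)))
  →2  add(add(SZ, mul(Z, SZ)), add(SSSZ, S^4(Z)))
  →3  add(S(add(Z, mul(Z, SZ))), add(SSSZ, S^4(Z)))
  →4  S(add(add(Z, mul(Z, SZ)), add(SSSZ, S^4(Z))))
  →5  S(add(mul(Z, SZ), add(SSSZ, S^4(Z))))
  →6  S(add(Z, add(SSSZ, S^4(Z))))
  →7  S(add(SSSZ, S^4(Z)))
  →8  S(S(add(SSZ, S^4(Z))))
  →9  S(S(S(add(SZ, S^4(Z)))))
  →10  S(S(S(S(add(Z, S^4(Z))))))
  →11  S^8(Z)

Answer: normal form = S^8(Z)  (in 11 steps)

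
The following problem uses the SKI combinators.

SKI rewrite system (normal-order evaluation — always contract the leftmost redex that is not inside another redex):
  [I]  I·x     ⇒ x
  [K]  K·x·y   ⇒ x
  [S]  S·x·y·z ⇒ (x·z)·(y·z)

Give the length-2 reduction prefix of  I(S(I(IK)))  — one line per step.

Answer: after 2 steps: S(IK)

Working:
  start: I(S(I(IK)))
  [1] S(I(IK))
  [2] S(IK)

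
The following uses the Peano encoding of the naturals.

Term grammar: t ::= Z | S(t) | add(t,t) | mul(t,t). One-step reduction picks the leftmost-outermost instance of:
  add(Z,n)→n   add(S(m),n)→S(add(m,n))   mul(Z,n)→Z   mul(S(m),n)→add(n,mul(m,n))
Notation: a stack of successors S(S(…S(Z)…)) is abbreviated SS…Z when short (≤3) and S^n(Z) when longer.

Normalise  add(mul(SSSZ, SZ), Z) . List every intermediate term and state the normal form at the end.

Answer: normal form = SSSZ  (in 14 steps)

Derivation:
  start: add(mul(SSSZ, SZ), Z)
  step 1: add(add(SZ, mul(SSZ, SZ)), Z)
  step 2: add(S(add(Z, mul(SSZ, SZ))), Z)
  step 3: S(add(add(Z, mul(SSZ, SZ)), Z))
  step 4: S(add(mul(SSZ, SZ), Z))
  step 5: S(add(add(SZ, mul(SZ, SZ)), Z))
  step 6: S(add(S(add(Z, mul(SZ, SZ))), Z))
  step 7: S(S(add(add(Z, mul(SZ, SZ)), Z)))
  step 8: S(S(add(mul(SZ, SZ), Z)))
  step 9: S(S(add(add(SZ, mul(Z, SZ)), Z)))
  step 10: S(S(add(S(add(Z, mul(Z, SZ))), Z)))
  step 11: S(S(S(add(add(Z, mul(Z, SZ)), Z))))
  step 12: S(S(S(add(mul(Z, SZ), Z))))
  step 13: S(S(S(add(Z, Z))))
  step 14: SSSZ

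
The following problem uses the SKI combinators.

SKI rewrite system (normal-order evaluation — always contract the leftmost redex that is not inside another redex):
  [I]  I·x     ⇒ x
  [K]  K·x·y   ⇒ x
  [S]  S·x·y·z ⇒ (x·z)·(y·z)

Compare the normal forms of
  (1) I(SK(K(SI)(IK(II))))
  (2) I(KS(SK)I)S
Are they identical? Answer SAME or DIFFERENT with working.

Answer: DIFFERENT — A ⇓ SK(SI), B ⇓ SIS

Derivation:
Term A:
  start: I(SK(K(SI)(IK(II))))
  [1] SK(K(SI)(IK(II)))
  [2] SK(SI)

Term B:
  start: I(KS(SK)I)S
  [1] KS(SK)IS
  [2] SIS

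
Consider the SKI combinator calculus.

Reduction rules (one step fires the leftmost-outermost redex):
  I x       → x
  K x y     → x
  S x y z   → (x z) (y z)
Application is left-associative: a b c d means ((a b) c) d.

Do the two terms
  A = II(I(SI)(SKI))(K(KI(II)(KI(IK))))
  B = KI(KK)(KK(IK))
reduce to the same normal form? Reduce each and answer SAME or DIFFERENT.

Term A:
  start: II(I(SI)(SKI))(K(KI(II)(KI(IK))))
  →1  I(I(SI)(SKI))(K(KI(II)(KI(IK))))
  →2  I(SI)(SKI)(K(KI(II)(KI(IK))))
  →3  SI(SKI)(K(KI(II)(KI(IK))))
  →4  I(K(KI(II)(KI(IK))))(SKI(K(KI(II)(KI(IK)))))
  →5  K(KI(II)(KI(IK)))(SKI(K(KI(II)(KI(IK)))))
  →6  KI(II)(KI(IK))
  →7  I(KI(IK))
  →8  KI(IK)
  →9  I

Term B:
  start: KI(KK)(KK(IK))
  →1  I(KK(IK))
  →2  KK(IK)
  →3  K

Answer: DIFFERENT — A ⇓ I, B ⇓ K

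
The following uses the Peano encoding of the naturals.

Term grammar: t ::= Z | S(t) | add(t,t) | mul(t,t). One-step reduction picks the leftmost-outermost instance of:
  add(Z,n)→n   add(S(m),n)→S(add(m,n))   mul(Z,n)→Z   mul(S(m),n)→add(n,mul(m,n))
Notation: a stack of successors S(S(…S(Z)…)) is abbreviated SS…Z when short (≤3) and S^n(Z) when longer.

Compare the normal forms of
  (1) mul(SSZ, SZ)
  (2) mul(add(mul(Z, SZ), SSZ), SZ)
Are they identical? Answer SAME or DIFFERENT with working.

Term A:
  start: mul(SSZ, SZ)
  [1] add(SZ, mul(SZ, SZ))
  [2] S(add(Z, mul(SZ, SZ)))
  [3] S(mul(SZ, SZ))
  [4] S(add(SZ, mul(Z, SZ)))
  [5] S(S(add(Z, mul(Z, SZ))))
  [6] S(S(mul(Z, SZ)))
  [7] SSZ

Term B:
  start: mul(add(mul(Z, SZ), SSZ), SZ)
  [1] mul(add(Z, SSZ), SZ)
  [2] mul(SSZ, SZ)
  [3] add(SZ, mul(SZ, SZ))
  [4] S(add(Z, mul(SZ, SZ)))
  [5] S(mul(SZ, SZ))
  [6] S(add(SZ, mul(Z, SZ)))
  [7] S(S(add(Z, mul(Z, SZ))))
  [8] S(S(mul(Z, SZ)))
  [9] SSZ

Answer: SAME — A ⇓ SSZ, B ⇓ SSZ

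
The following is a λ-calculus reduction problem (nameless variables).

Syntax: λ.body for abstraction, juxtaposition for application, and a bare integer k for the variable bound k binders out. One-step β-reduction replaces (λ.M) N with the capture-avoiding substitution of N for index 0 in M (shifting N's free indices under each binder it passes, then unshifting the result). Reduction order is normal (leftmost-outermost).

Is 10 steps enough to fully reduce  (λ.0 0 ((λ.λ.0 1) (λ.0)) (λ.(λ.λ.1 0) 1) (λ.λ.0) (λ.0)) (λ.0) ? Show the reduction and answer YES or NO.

  start: (λ.0 0 ((λ.λ.0 1) (λ.0)) (λ.(λ.λ.1 0) 1) (λ.λ.0) (λ.0)) (λ.0)
  step 1: (λ.0) (λ.0) ((λ.λ.0 1) (λ.0)) (λ.(λ.λ.1 0) (λ.0)) (λ.λ.0) (λ.0)
  step 2: (λ.0) ((λ.λ.0 1) (λ.0)) (λ.(λ.λ.1 0) (λ.0)) (λ.λ.0) (λ.0)
  step 3: (λ.λ.0 1) (λ.0) (λ.(λ.λ.1 0) (λ.0)) (λ.λ.0) (λ.0)
  step 4: (λ.0 (λ.0)) (λ.(λ.λ.1 0) (λ.0)) (λ.λ.0) (λ.0)
  step 5: (λ.(λ.λ.1 0) (λ.0)) (λ.0) (λ.λ.0) (λ.0)
  step 6: (λ.λ.1 0) (λ.0) (λ.λ.0) (λ.0)
  step 7: (λ.(λ.0) 0) (λ.λ.0) (λ.0)
  step 8: (λ.0) (λ.λ.0) (λ.0)
  step 9: (λ.λ.0) (λ.0)
  step 10: λ.0

Answer: YES — reaches normal form λ.0 in 10 ≤ 10 steps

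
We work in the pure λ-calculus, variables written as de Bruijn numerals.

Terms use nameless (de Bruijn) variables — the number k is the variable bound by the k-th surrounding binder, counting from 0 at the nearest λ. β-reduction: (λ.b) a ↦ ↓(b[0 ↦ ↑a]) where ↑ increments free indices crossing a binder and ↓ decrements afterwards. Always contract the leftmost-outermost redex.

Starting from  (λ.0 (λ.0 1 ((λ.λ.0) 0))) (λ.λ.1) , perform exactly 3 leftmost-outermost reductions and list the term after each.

  start: (λ.0 (λ.0 1 ((λ.λ.0) 0))) (λ.λ.1)
  [1] (λ.λ.1) (λ.0 (λ.λ.1) ((λ.λ.0) 0))
  [2] λ.λ.0 (λ.λ.1) ((λ.λ.0) 0)
  [3] λ.λ.0 (λ.λ.1) (λ.0)

Answer: after 3 steps: λ.λ.0 (λ.λ.1) (λ.0)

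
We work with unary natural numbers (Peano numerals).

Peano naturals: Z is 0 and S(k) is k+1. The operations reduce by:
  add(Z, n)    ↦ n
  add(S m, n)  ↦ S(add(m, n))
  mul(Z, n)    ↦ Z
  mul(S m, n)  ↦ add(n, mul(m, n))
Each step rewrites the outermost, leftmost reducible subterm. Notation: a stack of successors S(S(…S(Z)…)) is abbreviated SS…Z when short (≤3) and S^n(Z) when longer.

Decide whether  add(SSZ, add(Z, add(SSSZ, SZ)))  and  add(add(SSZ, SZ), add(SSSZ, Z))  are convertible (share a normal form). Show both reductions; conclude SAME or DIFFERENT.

Term A:
  start: add(SSZ, add(Z, add(SSSZ, SZ)))
  step 1: S(add(SZ, add(Z, add(SSSZ, SZ))))
  step 2: S(S(add(Z, add(Z, add(SSSZ, SZ)))))
  step 3: S(S(add(Z, add(SSSZ, SZ))))
  step 4: S(S(add(SSSZ, SZ)))
  step 5: S(S(S(add(SSZ, SZ))))
  step 6: S(S(S(S(add(SZ, SZ)))))
  step 7: S(S(S(S(S(add(Z, SZ))))))
  step 8: S^6(Z)

Term B:
  start: add(add(SSZ, SZ), add(SSSZ, Z))
  step 1: add(S(add(SZ, SZ)), add(SSSZ, Z))
  step 2: S(add(add(SZ, SZ), add(SSSZ, Z)))
  step 3: S(add(S(add(Z, SZ)), add(SSSZ, Z)))
  step 4: S(S(add(add(Z, SZ), add(SSSZ, Z))))
  step 5: S(S(add(SZ, add(SSSZ, Z))))
  step 6: S(S(S(add(Z, add(SSSZ, Z)))))
  step 7: S(S(S(add(SSSZ, Z))))
  step 8: S(S(S(S(add(SSZ, Z)))))
  step 9: S(S(S(S(S(add(SZ, Z))))))
  step 10: S(S(S(S(S(S(add(Z, Z)))))))
  step 11: S^6(Z)

Answer: SAME — A ⇓ S^6(Z), B ⇓ S^6(Z)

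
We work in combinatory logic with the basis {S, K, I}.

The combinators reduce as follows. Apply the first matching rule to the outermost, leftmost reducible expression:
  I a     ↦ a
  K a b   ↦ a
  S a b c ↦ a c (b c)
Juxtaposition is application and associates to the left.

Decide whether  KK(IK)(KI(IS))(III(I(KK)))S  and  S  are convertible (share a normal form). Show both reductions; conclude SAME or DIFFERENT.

Term A:
  start: KK(IK)(KI(IS))(III(I(KK)))S
  [1] K(KI(IS))(III(I(KK)))S
  [2] KI(IS)S
  [3] IS
  [4] S

Term B:
  start: S

Answer: SAME — A ⇓ S, B ⇓ S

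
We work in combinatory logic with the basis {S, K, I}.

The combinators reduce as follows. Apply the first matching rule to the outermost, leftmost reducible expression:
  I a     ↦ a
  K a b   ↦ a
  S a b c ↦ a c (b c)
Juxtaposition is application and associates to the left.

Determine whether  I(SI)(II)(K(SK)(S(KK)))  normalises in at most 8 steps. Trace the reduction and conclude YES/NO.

  start: I(SI)(II)(K(SK)(S(KK)))
  step 1: SI(II)(K(SK)(S(KK)))
  step 2: I(K(SK)(S(KK)))(II(K(SK)(S(KK))))
  step 3: K(SK)(S(KK))(II(K(SK)(S(KK))))
  step 4: SK(II(K(SK)(S(KK))))
  step 5: SK(I(K(SK)(S(KK))))
  step 6: SK(K(SK)(S(KK)))
  step 7: SK(SK)

Answer: YES — reaches normal form SK(SK) in 7 ≤ 8 steps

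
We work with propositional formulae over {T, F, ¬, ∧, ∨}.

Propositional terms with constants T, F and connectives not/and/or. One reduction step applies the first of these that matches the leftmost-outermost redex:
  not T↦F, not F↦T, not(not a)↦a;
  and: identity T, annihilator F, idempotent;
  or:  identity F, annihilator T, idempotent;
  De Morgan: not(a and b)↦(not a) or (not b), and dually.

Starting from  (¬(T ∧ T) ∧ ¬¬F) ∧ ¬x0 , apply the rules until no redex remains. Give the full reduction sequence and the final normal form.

  start: (¬(T ∧ T) ∧ ¬¬F) ∧ ¬x0
  [1] ((¬T ∨ ¬T) ∧ ¬¬F) ∧ ¬x0
  [2] (¬T ∧ ¬¬F) ∧ ¬x0
  [3] (F ∧ ¬¬F) ∧ ¬x0
  [4] F ∧ ¬x0
  [5] F

Answer: normal form = F  (in 5 steps)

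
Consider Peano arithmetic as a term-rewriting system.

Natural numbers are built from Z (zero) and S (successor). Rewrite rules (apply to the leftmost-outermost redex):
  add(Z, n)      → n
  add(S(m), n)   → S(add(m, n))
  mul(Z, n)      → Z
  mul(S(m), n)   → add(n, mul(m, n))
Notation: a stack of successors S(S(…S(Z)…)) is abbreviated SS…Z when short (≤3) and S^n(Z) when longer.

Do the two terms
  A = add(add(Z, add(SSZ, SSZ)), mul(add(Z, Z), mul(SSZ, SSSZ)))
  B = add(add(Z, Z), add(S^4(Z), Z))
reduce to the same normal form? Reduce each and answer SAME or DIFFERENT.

Answer: SAME — A ⇓ S^4(Z), B ⇓ S^4(Z)

Reduction:
Term A:
  start: add(add(Z, add(SSZ, SSZ)), mul(add(Z, Z), mul(SSZ, SSSZ)))
  step 1: add(add(SSZ, SSZ), mul(add(Z, Z), mul(SSZ, SSSZ)))
  step 2: add(S(add(SZ, SSZ)), mul(add(Z, Z), mul(SSZ, SSSZ)))
  step 3: S(add(add(SZ, SSZ), mul(add(Z, Z), mul(SSZ, SSSZ))))
  step 4: S(add(S(add(Z, SSZ)), mul(add(Z, Z), mul(SSZ, SSSZ))))
  step 5: S(S(add(add(Z, SSZ), mul(add(Z, Z), mul(SSZ, SSSZ)))))
  step 6: S(S(add(SSZ, mul(add(Z, Z), mul(SSZ, SSSZ)))))
  step 7: S(S(S(add(SZ, mul(add(Z, Z), mul(SSZ, SSSZ))))))
  step 8: S(S(S(S(add(Z, mul(add(Z, Z), mul(SSZ, SSSZ)))))))
  step 9: S(S(S(S(mul(add(Z, Z), mul(SSZ, SSSZ))))))
  step 10: S(S(S(S(mul(Z, mul(SSZ, SSSZ))))))
  step 11: S^4(Z)

Term B:
  start: add(add(Z, Z), add(S^4(Z), Z))
  step 1: add(Z, add(S^4(Z), Z))
  step 2: add(S^4(Z), Z)
  step 3: S(add(SSSZ, Z))
  step 4: S(S(add(SSZ, Z)))
  step 5: S(S(S(add(SZ, Z))))
  step 6: S(S(S(S(add(Z, Z)))))
  step 7: S^4(Z)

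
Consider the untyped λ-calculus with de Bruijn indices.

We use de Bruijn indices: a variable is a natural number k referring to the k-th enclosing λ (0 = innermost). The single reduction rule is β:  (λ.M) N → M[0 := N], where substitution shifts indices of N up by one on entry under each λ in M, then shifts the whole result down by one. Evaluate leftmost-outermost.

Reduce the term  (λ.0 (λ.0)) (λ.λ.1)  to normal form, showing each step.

Answer: normal form = λ.λ.0  (in 2 steps)

Derivation:
  start: (λ.0 (λ.0)) (λ.λ.1)
  [1] (λ.λ.1) (λ.0)
  [2] λ.λ.0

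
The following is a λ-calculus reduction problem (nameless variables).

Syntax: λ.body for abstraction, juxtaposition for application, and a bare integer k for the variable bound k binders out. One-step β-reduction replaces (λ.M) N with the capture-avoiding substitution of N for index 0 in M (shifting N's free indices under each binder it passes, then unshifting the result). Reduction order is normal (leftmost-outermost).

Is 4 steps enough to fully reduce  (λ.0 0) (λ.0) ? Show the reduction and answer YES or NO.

Answer: YES — reaches normal form λ.0 in 2 ≤ 4 steps

Reduction:
  start: (λ.0 0) (λ.0)
  →1  (λ.0) (λ.0)
  →2  λ.0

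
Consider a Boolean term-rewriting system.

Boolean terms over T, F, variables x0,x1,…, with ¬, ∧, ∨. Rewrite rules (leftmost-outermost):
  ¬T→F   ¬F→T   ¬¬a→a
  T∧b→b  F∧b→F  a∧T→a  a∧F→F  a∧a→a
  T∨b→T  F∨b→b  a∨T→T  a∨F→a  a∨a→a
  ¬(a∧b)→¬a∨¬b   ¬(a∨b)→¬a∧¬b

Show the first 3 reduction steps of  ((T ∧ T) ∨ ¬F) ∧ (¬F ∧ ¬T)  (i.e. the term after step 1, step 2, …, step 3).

Answer: after 3 steps: ¬F ∧ ¬T

Working:
  start: ((T ∧ T) ∨ ¬F) ∧ (¬F ∧ ¬T)
  step 1: (T ∨ ¬F) ∧ (¬F ∧ ¬T)
  step 2: T ∧ (¬F ∧ ¬T)
  step 3: ¬F ∧ ¬T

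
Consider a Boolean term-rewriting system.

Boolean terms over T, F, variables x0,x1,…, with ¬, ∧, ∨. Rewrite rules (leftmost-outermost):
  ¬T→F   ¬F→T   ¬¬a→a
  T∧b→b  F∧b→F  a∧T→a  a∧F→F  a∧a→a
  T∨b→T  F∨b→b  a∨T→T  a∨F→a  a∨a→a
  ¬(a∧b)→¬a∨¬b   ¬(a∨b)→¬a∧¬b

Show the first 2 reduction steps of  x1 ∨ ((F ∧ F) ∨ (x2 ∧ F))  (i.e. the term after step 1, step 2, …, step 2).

Answer: after 2 steps: x1 ∨ (x2 ∧ F)

Reduction:
  start: x1 ∨ ((F ∧ F) ∨ (x2 ∧ F))
  step 1: x1 ∨ (F ∨ (x2 ∧ F))
  step 2: x1 ∨ (x2 ∧ F)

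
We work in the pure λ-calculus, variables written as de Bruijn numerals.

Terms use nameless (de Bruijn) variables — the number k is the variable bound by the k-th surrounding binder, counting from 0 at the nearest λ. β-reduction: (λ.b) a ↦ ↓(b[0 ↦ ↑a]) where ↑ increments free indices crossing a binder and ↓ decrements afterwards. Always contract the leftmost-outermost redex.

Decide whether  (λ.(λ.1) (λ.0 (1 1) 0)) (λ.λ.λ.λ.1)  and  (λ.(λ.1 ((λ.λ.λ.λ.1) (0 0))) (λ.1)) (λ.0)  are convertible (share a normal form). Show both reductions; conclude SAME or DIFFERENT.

Answer: DIFFERENT — A ⇓ λ.λ.λ.λ.1, B ⇓ λ.λ.λ.1

Derivation:
Term A:
  start: (λ.(λ.1) (λ.0 (1 1) 0)) (λ.λ.λ.λ.1)
  →1  (λ.λ.λ.λ.λ.1) (λ.0 ((λ.λ.λ.λ.1) (λ.λ.λ.λ.1)) 0)
  →2  λ.λ.λ.λ.1

Term B:
  start: (λ.(λ.1 ((λ.λ.λ.λ.1) (0 0))) (λ.1)) (λ.0)
  →1  (λ.(λ.0) ((λ.λ.λ.λ.1) (0 0))) (λ.λ.0)
  →2  (λ.0) ((λ.λ.λ.λ.1) ((λ.λ.0) (λ.λ.0)))
  →3  (λ.λ.λ.λ.1) ((λ.λ.0) (λ.λ.0))
  →4  λ.λ.λ.1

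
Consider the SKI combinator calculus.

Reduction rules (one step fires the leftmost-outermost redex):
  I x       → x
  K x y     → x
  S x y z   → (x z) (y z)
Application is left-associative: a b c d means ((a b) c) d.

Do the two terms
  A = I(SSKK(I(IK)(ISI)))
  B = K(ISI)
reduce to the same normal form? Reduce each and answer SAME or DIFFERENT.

Answer: SAME — A ⇓ K(SI), B ⇓ K(SI)

Derivation:
Term A:
  start: I(SSKK(I(IK)(ISI)))
  step 1: SSKK(I(IK)(ISI))
  step 2: SK(KK)(I(IK)(ISI))
  step 3: K(I(IK)(ISI))(KK(I(IK)(ISI)))
  step 4: I(IK)(ISI)
  step 5: IK(ISI)
  step 6: K(ISI)
  step 7: K(SI)

Term B:
  start: K(ISI)
  step 1: K(SI)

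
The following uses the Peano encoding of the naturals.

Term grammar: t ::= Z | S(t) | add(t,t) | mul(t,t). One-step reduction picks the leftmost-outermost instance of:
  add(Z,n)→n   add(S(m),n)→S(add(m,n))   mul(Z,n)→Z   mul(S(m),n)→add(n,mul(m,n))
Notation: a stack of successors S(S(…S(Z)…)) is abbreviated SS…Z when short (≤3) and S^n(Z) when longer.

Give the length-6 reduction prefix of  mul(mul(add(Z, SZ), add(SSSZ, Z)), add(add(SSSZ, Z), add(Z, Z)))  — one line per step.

  start: mul(mul(add(Z, SZ), add(SSSZ, Z)), add(add(SSSZ, Z), add(Z, Z)))
  [1] mul(mul(SZ, add(SSSZ, Z)), add(add(SSSZ, Z), add(Z, Z)))
  [2] mul(add(add(SSSZ, Z), mul(Z, add(SSSZ, Z))), add(add(SSSZ, Z), add(Z, Z)))
  [3] mul(add(S(add(SSZ, Z)), mul(Z, add(SSSZ, Z))), add(add(SSSZ, Z), add(Z, Z)))
  [4] mul(S(add(add(SSZ, Z), mul(Z, add(SSSZ, Z)))), add(add(SSSZ, Z), add(Z, Z)))
  [5] add(add(add(SSSZ, Z), add(Z, Z)), mul(add(add(SSZ, Z), mul(Z, add(SSSZ, Z))), add(add(SSSZ, Z), add(Z, Z))))
  [6] add(add(S(add(SSZ, Z)), add(Z, Z)), mul(add(add(SSZ, Z), mul(Z, add(SSSZ, Z))), add(add(SSSZ, Z), add(Z, Z))))

Answer: after 6 steps: add(add(S(add(SSZ, Z)), add(Z, Z)), mul(add(add(SSZ, Z), mul(Z, add(SSSZ, Z))), add(add(SSSZ, Z), add(Z, Z))))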